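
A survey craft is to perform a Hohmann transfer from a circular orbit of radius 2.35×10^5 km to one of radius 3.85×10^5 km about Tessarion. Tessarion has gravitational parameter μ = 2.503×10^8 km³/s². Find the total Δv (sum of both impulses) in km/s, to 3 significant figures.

Transfer-ellipse semi-major axis a_t = (r₁ + r₂)/2 = (2.350×10^5 + 3.850×10^5)/2 = 3.100×10^5 km.
Circular speed at r₁: v₁ = √(μ/r₁) = √(2.503×10^8/2.350×10^5) = 32.636 km/s.
Transfer-orbit speed at r₁ (vis-viva equation): v_p = √[μ(2/r₁ − 1/a_t)] = 36.370 km/s.
First burn Δv₁ = |v_p − v₁| = 3.734 km/s.
Circular speed at r₂: v₂ = √(μ/r₂) = 25.498 km/s.
Transfer-orbit speed at r₂: v_a = √[μ(2/r₂ − 1/a_t)] = 22.200 km/s.
Second burn Δv₂ = |v₂ − v_a| = 3.298 km/s.
Δv = Δv₁ + Δv₂ = 3.734 + 3.298 = 7.032 km/s.

Δv = 7.03 km/s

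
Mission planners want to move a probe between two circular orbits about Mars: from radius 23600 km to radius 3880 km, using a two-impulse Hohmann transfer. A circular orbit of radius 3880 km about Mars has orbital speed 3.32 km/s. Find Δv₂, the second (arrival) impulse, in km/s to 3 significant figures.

From the circular-orbit relation v² = μ/r at r = 3880 km: μ = v²r = (3.32)² × 3880 = 42766.9 km³/s².
Transfer-ellipse semi-major axis a_t = (r₁ + r₂)/2 = (23600 + 3880)/2 = 13740 km.
On the circular orbit at r = 3880 km, v_c = √(μ/r) = 3.320 km/s.
Transfer-orbit speed at the same r (vis-viva, a = a_t): v_t = √[μ(2/r − 1/a_t)] = 4.351 km/s.
Δv₂ = |v_t − v_c| = |4.351 − 3.320| = 1.031 km/s.

Δv₂ = 1.03 km/s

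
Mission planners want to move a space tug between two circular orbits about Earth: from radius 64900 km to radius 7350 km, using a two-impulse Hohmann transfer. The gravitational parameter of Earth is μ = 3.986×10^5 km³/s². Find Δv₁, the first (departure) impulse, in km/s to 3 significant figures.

Δv₁ = 1.36 km/s

Transfer-ellipse semi-major axis a_t = (r₁ + r₂)/2 = (64900 + 7350)/2 = 36125 km.
On the circular orbit at r = 64900 km, v_c = √(μ/r) = 2.478 km/s.
Vis-viva on the transfer ellipse at r = 64900 km gives v_t = √[μ(2/r − 1/a_t)] = 1.118 km/s.
Δv₁ = |v_t − v_c| = |1.118 − 2.478| = 1.360 km/s.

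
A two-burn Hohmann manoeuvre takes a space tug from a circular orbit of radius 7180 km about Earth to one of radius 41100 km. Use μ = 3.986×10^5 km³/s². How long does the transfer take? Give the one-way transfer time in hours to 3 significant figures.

The Hohmann ellipse has a_t = (r₁ + r₂)/2 = 24140 km.
Half the transfer-orbit period gives t = π√(a_t³/μ) = 18660 s.
Converting: 18660 s ÷ 3600 s/hour = 5.18 hours.

t = 5.18 hours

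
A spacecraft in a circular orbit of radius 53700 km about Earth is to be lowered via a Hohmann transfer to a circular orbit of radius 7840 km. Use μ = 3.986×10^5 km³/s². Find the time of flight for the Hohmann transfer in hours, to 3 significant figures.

t = 7.46 hours

Semi-major axis of the transfer orbit: a_t = (53700 + 7840)/2 = 30770 km.
By Kepler's third law the transfer-orbit period is T = 2π√(a_t³/μ), so t = T/2 = 26860 s.
Converting: 26860 s ÷ 3600 s/hour = 7.46 hours.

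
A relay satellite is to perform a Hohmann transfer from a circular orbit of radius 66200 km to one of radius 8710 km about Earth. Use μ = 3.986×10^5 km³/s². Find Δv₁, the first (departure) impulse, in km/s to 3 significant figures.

Δv₁ = 1.27 km/s

Transfer-ellipse semi-major axis a_t = (r₁ + r₂)/2 = (66200 + 8710)/2 = 37455 km.
Circular speed at r = 66200 km: v_c = √(μ/r) = 2.454 km/s.
Vis-viva on the transfer ellipse at r = 66200 km gives v_t = √[μ(2/r − 1/a_t)] = 1.183 km/s.
Δv₁ = |v_t − v_c| = |1.183 − 2.454| = 1.271 km/s.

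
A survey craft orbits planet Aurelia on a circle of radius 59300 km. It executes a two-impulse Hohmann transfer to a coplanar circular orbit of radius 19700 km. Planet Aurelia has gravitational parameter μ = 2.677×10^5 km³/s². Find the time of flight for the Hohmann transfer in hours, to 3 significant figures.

Transfer-ellipse semi-major axis a_t = (r₁ + r₂)/2 = (59300 + 19700)/2 = 39500 km.
Half the transfer-orbit period gives t = π√(a_t³/μ) = 47670 s.
Converting: 47670 s ÷ 3600 s/hour = 13.2 hours.

t = 13.2 hours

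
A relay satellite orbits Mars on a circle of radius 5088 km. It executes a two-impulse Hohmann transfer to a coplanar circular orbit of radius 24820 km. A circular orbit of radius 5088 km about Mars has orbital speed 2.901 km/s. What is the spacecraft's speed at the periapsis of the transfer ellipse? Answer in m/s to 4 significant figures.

v = 3737 m/s

From the circular-orbit relation v² = μ/r at r = 5088 km: μ = v²r = (2.901)² × 5088 = 42819.6 km³/s².
Semi-major axis of the transfer orbit: a_t = (5088 + 24820)/2 = 14954 km.
At periapsis, r = 5088 km.
Vis-viva: v = √[μ(2/r − 1/a_t)] = √[42819.6 × (2/5088 − 1/14954)] = 3.737 km/s.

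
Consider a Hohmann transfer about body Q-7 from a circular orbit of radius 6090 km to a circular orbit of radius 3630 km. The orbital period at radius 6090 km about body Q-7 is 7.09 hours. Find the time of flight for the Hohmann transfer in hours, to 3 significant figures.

t = 2.53 hours

From Kepler's third law T² = 4π²r³/μ at r = 6090 km, T = 7.09 hours = 7.09 × 3600 s = 25524 s: μ = 4π²r³/T² = 13687.2 km³/s².
Semi-major axis of the transfer orbit: a_t = (6090 + 3630)/2 = 4860 km.
Half the transfer-orbit period gives t = π√(a_t³/μ) = 9098 s.
Converting: 9098 s ÷ 3600 s/hour = 2.53 hours.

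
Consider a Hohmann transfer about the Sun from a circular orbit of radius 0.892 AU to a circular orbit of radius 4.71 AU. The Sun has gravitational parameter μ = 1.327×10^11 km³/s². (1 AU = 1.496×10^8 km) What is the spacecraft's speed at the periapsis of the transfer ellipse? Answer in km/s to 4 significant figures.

In km: r₁ = 0.892 × 1.496×10^8 = 1.334432×10^8 km; r₂ = 4.71 × 1.496×10^8 = 7.04616×10^8 km.
Semi-major axis of the transfer orbit: a_t = (1.334432×10^8 + 7.04616×10^8)/2 = 4.190296×10^8 km.
At periapsis, r = 1.334432×10^8 km.
From the vis-viva equation, v = √[μ(2/r − 1/a_t)] = 40.89 km/s.

v = 40.89 km/s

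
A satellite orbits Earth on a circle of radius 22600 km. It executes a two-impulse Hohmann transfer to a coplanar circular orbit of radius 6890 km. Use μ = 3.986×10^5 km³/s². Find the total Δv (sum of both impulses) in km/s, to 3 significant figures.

Δv = 3.14 km/s

Transfer-ellipse semi-major axis a_t = (r₁ + r₂)/2 = (22600 + 6890)/2 = 14745 km.
Circular speed at r₁: v₁ = √(μ/r₁) = √(3.986×10^5/22600) = 4.200 km/s.
Transfer-orbit speed at r₁ (v² = μ(2/r − 1/a)): v_a = √[μ(2/r₁ − 1/a_t)] = 2.871 km/s.
First burn Δv₁ = |v_a − v₁| = 1.329 km/s.
Circular speed at r₂: v₂ = √(μ/r₂) = 7.60605 km/s.
Transfer-orbit speed at r₂: v_p = √[μ(2/r₂ − 1/a_t)] = 9.41653 km/s.
Second burn Δv₂ = |v₂ − v_p| = 1.810 km/s.
Total Δv = Δv₁ + Δv₂ = 3.139 km/s.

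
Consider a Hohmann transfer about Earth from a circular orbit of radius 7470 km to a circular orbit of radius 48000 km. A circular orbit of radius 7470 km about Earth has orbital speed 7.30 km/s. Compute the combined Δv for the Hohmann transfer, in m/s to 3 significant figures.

From the circular-orbit relation v² = μ/r at r = 7470 km: μ = v²r = (7.30)² × 7470 = 3.98076×10^5 km³/s².
The Hohmann ellipse has a_t = (r₁ + r₂)/2 = 27735 km.
At r₁ the circular-orbit speed is v₁ = √(μ/r₁) = 7.3000 km/s.
Transfer-orbit speed at r₁ (vis-viva): v_p = √[μ(2/r₁ − 1/a_t)] = 9.6035 km/s.
First burn Δv₁ = |v_p − v₁| = 2.3035 km/s.
Circular speed at r₂: v₂ = √(μ/r₂) = 2.8798 km/s.
Transfer-orbit speed at r₂: v_a = √[μ(2/r₂ − 1/a_t)] = 1.4945 km/s.
Second burn Δv₂ = |v₂ − v_a| = 1.3853 km/s.
Δv = Δv₁ + Δv₂ = 2.3035 + 1.3853 = 3.689 km/s.

Δv = 3690 m/s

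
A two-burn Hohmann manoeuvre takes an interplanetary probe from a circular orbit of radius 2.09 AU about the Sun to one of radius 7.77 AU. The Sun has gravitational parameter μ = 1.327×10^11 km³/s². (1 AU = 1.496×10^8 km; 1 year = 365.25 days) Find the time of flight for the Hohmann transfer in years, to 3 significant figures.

t = 5.47 years

In km: r₁ = 2.09 × 1.496×10^8 = 3.12664×10^8 km; r₂ = 7.77 × 1.496×10^8 = 1.162392×10^9 km.
Semi-major axis of the transfer orbit: a_t = (3.12664×10^8 + 1.162392×10^9)/2 = 7.37528×10^8 km.
Half the transfer-orbit period gives t = π√(a_t³/μ) = 1.727×10^8 s.
Converting: 1.727×10^8 s ÷ 3.15576×10^7 s/year (365.25 × 86400) = 5.47 years.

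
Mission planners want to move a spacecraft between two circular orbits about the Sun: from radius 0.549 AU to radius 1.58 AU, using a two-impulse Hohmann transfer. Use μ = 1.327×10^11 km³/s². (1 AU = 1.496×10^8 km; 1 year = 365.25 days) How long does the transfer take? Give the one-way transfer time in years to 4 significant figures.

In km: r₁ = 0.549 × 1.496×10^8 = 8.21304×10^7 km; r₂ = 1.58 × 1.496×10^8 = 2.36368×10^8 km.
Transfer-ellipse semi-major axis a_t = (r₁ + r₂)/2 = (8.21304×10^7 + 2.36368×10^8)/2 = 1.592492×10^8 km.
By Kepler's third law the transfer-orbit period is T = 2π√(a_t³/μ), so t = T/2 = 1.733×10^7 s.
Converting: 1.733×10^7 s ÷ 3.15576×10^7 s/year (365.25 × 86400) = 0.5492 years.

t = 0.5492 years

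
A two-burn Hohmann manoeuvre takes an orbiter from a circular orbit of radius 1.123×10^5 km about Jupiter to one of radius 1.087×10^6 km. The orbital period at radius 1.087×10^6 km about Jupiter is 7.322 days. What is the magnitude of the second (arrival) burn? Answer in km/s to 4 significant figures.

From Kepler's third law T² = 4π²r³/μ at r = 1.087×10^6 km, T = 7.322 days = 7.322 × 86400 s = 6.326208×10^5 s: μ = 4π²r³/T² = 1.26696×10^8 km³/s².
Transfer-ellipse semi-major axis a_t = (r₁ + r₂)/2 = (1.123×10^5 + 1.087×10^6)/2 = 5.9965×10^5 km.
Circular speed at r = 1.087×10^6 km: v_c = √(μ/r) = 10.796 km/s.
Vis-viva on the transfer ellipse at r = 1.087×10^6 km gives v_t = √[μ(2/r − 1/a_t)] = 4.6720 km/s.
Δv₂ = |v_t − v_c| = |4.6720 − 10.796| = 6.124 km/s.

Δv₂ = 6.124 km/s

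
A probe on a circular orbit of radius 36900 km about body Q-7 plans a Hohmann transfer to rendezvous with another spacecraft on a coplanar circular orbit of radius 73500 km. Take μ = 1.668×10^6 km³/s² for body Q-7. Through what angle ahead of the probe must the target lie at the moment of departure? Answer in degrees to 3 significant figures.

Semi-major axis of the transfer orbit: a_t = (36900 + 73500)/2 = 55200 km.
Transfer time t = π√(a_t³/μ) = 31550 s.
Target angular speed ω₂ = √(μ/r₂³) = 6.481×10^-5 rad/s.
Angle swept by the target during transfer: ω₂·t = 2.045 rad = 117.2°.
Arrival is 180° from departure on the ellipse, so φ = 180° − 117.2° = 62.8°.

φ = 62.8°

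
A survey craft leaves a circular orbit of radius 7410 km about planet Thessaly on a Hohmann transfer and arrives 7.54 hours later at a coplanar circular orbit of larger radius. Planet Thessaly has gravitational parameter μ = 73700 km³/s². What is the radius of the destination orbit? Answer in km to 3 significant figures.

Transfer time t = 7.54 hours = 27144 s, and t = π√(a_t³/μ).
So a_t = (μ t²/π²)^(1/3) = (73700 × (27144)² / π²)^(1/3) = 17654 km.
Since a_t = (r₁ + r₂)/2, r₂ = 2a_t − r₁ = 2×17654 − 7410 = 27898 km.

r₂ = 27900 km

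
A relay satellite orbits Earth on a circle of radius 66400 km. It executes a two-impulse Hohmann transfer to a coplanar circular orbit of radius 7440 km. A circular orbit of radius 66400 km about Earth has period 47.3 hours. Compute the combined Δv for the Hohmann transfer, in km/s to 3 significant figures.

From Kepler's third law T² = 4π²r³/μ at r = 66400 km, T = 47.3 hours = 47.3 × 3600 s = 1.7028×10^5 s: μ = 4π²r³/T² = 3.98599×10^5 km³/s².
Semi-major axis of the transfer orbit: a_t = (66400 + 7440)/2 = 36920 km.
At r₁ the circular-orbit speed is v₁ = √(μ/r₁) = 2.450 km/s.
Transfer-orbit speed at r₁ (v² = μ(2/r − 1/a)): v_a = √[μ(2/r₁ − 1/a_t)] = 1.100 km/s.
First burn Δv₁ = |v_a − v₁| = 1.350 km/s.
Circular speed at r₂: v₂ = √(μ/r₂) = 7.319508 km/s.
Transfer-orbit speed at r₂: v_p = √[μ(2/r₂ − 1/a_t)] = 9.816012 km/s.
Second burn Δv₂ = |v₂ − v_p| = 2.497 km/s.
Total Δv = Δv₁ + Δv₂ = 3.847 km/s.

Δv = 3.85 km/s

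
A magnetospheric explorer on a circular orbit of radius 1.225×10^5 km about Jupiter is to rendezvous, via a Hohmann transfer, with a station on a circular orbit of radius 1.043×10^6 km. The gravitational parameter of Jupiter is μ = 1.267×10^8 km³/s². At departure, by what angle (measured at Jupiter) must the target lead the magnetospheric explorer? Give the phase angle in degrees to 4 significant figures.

Transfer-ellipse semi-major axis a_t = (r₁ + r₂)/2 = (1.225×10^5 + 1.043×10^6)/2 = 5.8275×10^5 km.
Transfer time t = π√(a_t³/μ) = 1.2416×10^5 s.
The target's mean motion on its circular orbit is ω₂ = √(μ/r₂³) = 1.0567×10^-5 rad/s.
Angle swept by the target during transfer: ω₂·t = 1.312 rad = 75.17°.
Arrival is 180° from departure on the ellipse, so φ = 180° − 75.17° = 104.8°.

φ = 104.8°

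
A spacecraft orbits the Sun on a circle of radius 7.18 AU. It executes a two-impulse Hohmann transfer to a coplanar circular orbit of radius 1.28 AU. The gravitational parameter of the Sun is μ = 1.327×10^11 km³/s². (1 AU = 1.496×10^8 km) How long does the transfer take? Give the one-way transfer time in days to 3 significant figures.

In km: r₁ = 7.18 × 1.496×10^8 = 1.074128×10^9 km; r₂ = 1.28 × 1.496×10^8 = 1.91488×10^8 km.
Semi-major axis of the transfer orbit: a_t = (1.074128×10^9 + 1.91488×10^8)/2 = 6.32808×10^8 km.
By Kepler's third law the transfer-orbit period is T = 2π√(a_t³/μ), so t = T/2 = 1.373×10^8 s.
Converting: 1.373×10^8 s ÷ 86400 s/day = 1590 days.

t = 1590 days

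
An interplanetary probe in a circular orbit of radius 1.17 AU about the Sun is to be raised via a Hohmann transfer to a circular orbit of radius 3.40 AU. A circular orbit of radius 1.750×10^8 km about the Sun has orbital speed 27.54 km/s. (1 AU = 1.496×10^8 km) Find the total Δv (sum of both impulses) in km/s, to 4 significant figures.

From the circular-orbit relation v² = μ/r at r = 1.750×10^8 km: μ = v²r = (27.54)² × 1.750×10^8 = 1.32729×10^11 km³/s².
In km: r₁ = 1.17 × 1.496×10^8 = 1.75032×10^8 km; r₂ = 3.40 × 1.496×10^8 = 5.0864×10^8 km.
Semi-major axis of the transfer orbit: a_t = (1.75032×10^8 + 5.0864×10^8)/2 = 3.41836×10^8 km.
At r₁ the circular-orbit speed is v₁ = √(μ/r₁) = 27.5375 km/s.
Transfer-orbit speed at r₁ (v² = μ(2/r − 1/a)): v_p = √[μ(2/r₁ − 1/a_t)] = 33.5908 km/s.
First burn Δv₁ = |v_p − v₁| = 6.053 km/s.
At r₂, v₂ = √(μ/r₂) = 16.154 km/s.
Transfer-orbit speed at r₂: v_a = √[μ(2/r₂ − 1/a_t)] = 11.559 km/s.
Second burn Δv₂ = |v₂ − v_a| = 4.595 km/s.
Total Δv = Δv₁ + Δv₂ = 10.65 km/s.

Δv = 10.65 km/s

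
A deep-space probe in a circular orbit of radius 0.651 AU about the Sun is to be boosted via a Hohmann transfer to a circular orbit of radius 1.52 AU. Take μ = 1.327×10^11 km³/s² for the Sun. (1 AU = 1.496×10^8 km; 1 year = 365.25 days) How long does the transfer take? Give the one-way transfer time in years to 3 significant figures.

In km: r₁ = 0.651 × 1.496×10^8 = 9.73896×10^7 km; r₂ = 1.52 × 1.496×10^8 = 2.27392×10^8 km.
The Hohmann ellipse has a_t = (r₁ + r₂)/2 = 1.623908×10^8 km.
By Kepler's third law the transfer-orbit period is T = 2π√(a_t³/μ), so t = T/2 = 1.785×10^7 s.
Converting: 1.785×10^7 s ÷ 3.15576×10^7 s/year (365.25 × 86400) = 0.566 years.

t = 0.566 years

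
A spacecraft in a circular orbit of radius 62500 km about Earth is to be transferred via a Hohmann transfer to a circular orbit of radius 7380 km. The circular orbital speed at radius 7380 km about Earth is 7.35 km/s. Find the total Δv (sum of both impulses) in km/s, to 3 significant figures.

From the circular-orbit relation v² = μ/r at r = 7380 km: μ = v²r = (7.35)² × 7380 = 3.98686×10^5 km³/s².
Transfer-ellipse semi-major axis a_t = (r₁ + r₂)/2 = (62500 + 7380)/2 = 34940 km.
At r₁ the circular-orbit speed is v₁ = √(μ/r₁) = 2.526 km/s.
Transfer-orbit speed at r₁ (vis-viva equation): v_a = √[μ(2/r₁ − 1/a_t)] = 1.161 km/s.
First burn Δv₁ = |v_a − v₁| = 1.365 km/s.
At r₂, v₂ = √(μ/r₂) = 7.350 km/s.
Transfer-orbit speed at r₂: v_p = √[μ(2/r₂ − 1/a_t)] = 9.830 km/s.
Second burn Δv₂ = |v₂ − v_p| = 2.480 km/s.
Total Δv = Δv₁ + Δv₂ = 3.845 km/s.

Δv = 3.85 km/s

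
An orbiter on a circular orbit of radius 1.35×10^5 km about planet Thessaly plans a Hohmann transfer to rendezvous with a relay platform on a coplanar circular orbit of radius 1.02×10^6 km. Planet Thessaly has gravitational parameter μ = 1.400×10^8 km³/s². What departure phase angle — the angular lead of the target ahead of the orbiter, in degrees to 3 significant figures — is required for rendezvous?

φ = 103°

Semi-major axis of the transfer orbit: a_t = (1.350×10^5 + 1.020×10^6)/2 = 5.775×10^5 km.
The half-period of the transfer ellipse is t = π√(a_t³/μ) = 1.16524×10^5 s.
The target's mean motion on its circular orbit is ω₂ = √(μ/r₂³) = 1.14859×10^-5 rad/s.
Angle swept by the target during transfer: ω₂·t = 1.3384 rad = 76.68°.
Arrival is 180° from departure on the ellipse, so φ = 180° − 76.68° = 103°.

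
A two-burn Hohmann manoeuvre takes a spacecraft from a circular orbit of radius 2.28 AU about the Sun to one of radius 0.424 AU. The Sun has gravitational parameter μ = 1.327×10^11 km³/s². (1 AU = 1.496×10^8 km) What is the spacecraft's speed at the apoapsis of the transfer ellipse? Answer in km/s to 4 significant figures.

In km: r₁ = 2.28 × 1.496×10^8 = 3.41088×10^8 km; r₂ = 0.424 × 1.496×10^8 = 6.34304×10^7 km.
Transfer-ellipse semi-major axis a_t = (r₁ + r₂)/2 = (3.41088×10^8 + 6.34304×10^7)/2 = 2.022592×10^8 km.
The apoapsis of the transfer ellipse is at r = 3.41088×10^8 km.
From the vis-viva equation, v = √[μ(2/r − 1/a_t)] = 11.05 km/s.

v = 11.05 km/s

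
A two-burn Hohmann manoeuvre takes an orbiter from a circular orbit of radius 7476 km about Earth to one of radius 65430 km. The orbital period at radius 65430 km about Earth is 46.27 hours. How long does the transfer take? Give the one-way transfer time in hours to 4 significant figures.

t = 9.621 hours

From Kepler's third law T² = 4π²r³/μ at r = 65430 km, T = 46.27 hours = 46.27 × 3600 s = 1.66572×10^5 s: μ = 4π²r³/T² = 3.98553×10^5 km³/s².
Semi-major axis of the transfer orbit: a_t = (7476 + 65430)/2 = 36453 km.
By Kepler's third law the transfer-orbit period is T = 2π√(a_t³/μ), so t = T/2 = 34634 s.
Converting: 34634 s ÷ 3600 s/hour = 9.621 hours.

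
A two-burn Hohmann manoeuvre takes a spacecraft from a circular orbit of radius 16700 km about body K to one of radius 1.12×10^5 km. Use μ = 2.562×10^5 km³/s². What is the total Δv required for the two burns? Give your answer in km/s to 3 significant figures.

The Hohmann ellipse has a_t = (r₁ + r₂)/2 = 64350 km.
Circular speed at r₁: v₁ = √(μ/r₁) = √(2.562×10^5/16700) = 3.9168 km/s.
Transfer-orbit speed at r₁ (vis-viva equation): v_p = √[μ(2/r₁ − 1/a_t)] = 5.1673 km/s.
First burn Δv₁ = |v_p − v₁| = 1.2505 km/s.
At r₂, v₂ = √(μ/r₂) = 1.51245 km/s.
Transfer-orbit speed at r₂: v_a = √[μ(2/r₂ − 1/a_t)] = 0.770486 km/s.
Second burn Δv₂ = |v₂ − v_a| = 0.74196 km/s.
Δv = Δv₁ + Δv₂ = 1.2505 + 0.74196 = 1.992 km/s.

Δv = 1.99 km/s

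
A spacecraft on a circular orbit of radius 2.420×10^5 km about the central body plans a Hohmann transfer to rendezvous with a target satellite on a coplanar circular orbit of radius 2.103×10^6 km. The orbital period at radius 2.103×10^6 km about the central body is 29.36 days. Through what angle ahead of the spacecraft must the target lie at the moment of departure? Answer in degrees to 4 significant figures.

φ = 105.1°

From Kepler's third law T² = 4π²r³/μ at r = 2.103×10^6 km, T = 29.36 days = 29.36 × 86400 s = 2.536704×10^6 s: μ = 4π²r³/T² = 5.70608×10^7 km³/s².
The Hohmann ellipse has a_t = (r₁ + r₂)/2 = 1.1725×10^6 km.
Transfer time t = π√(a_t³/μ) = 5.280×10^5 s.
Target angular speed ω₂ = √(μ/r₂³) = 2.477×10^-6 rad/s.
Angle swept by the target during transfer: ω₂·t = 1.30786 rad = 74.93°.
The spacecraft traverses 180° on the transfer ellipse, so the target must lead by 180° − 74.93° = 105.1°.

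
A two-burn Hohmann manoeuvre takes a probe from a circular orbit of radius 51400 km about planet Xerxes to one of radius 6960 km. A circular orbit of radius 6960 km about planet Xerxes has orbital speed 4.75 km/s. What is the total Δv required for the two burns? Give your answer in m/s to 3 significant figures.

Δv = 2450 m/s

From the circular-orbit relation v² = μ/r at r = 6960 km: μ = v²r = (4.75)² × 6960 = 1.57035×10^5 km³/s².
The Hohmann ellipse has a_t = (r₁ + r₂)/2 = 29180 km.
At r₁ the circular-orbit speed is v₁ = √(μ/r₁) = 1.74790 km/s.
On the transfer ellipse at r₁, v² = μ(2/r − 1/a) gives v_a = √[μ(2/r₁ − 1/a_t)] = 0.853648 km/s.
First burn Δv₁ = |v_a − v₁| = 0.8943 km/s.
At r₂, v₂ = √(μ/r₂) = 4.750 km/s.
Transfer-orbit speed at r₂: v_p = √[μ(2/r₂ − 1/a_t)] = 6.304 km/s.
Second burn Δv₂ = |v₂ − v_p| = 1.554 km/s.
Δv = Δv₁ + Δv₂ = 0.8943 + 1.554 = 2.448 km/s.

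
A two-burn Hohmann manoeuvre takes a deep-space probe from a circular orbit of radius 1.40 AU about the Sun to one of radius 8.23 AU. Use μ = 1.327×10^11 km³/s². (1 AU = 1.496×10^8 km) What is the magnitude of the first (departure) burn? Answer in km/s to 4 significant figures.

In km: r₁ = 1.40 × 1.496×10^8 = 2.0944×10^8 km; r₂ = 8.23 × 1.496×10^8 = 1.231208×10^9 km.
Transfer-ellipse semi-major axis a_t = (r₁ + r₂)/2 = (2.0944×10^8 + 1.231208×10^9)/2 = 7.20324×10^8 km.
On the circular orbit at r = 2.0944×10^8 km, v_c = √(μ/r) = 25.171 km/s.
Transfer-orbit speed at the same r (vis-viva, a = a_t): v_t = √[μ(2/r − 1/a_t)] = 32.908 km/s.
Δv₁ = |v_t − v_c| = |32.908 − 25.171| = 7.737 km/s.

Δv₁ = 7.737 km/s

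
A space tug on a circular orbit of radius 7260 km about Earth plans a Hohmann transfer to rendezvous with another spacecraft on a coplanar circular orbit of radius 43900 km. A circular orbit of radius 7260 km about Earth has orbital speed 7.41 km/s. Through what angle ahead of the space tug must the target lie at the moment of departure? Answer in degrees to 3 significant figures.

φ = 99.9°

From the circular-orbit relation v² = μ/r at r = 7260 km: μ = v²r = (7.41)² × 7260 = 3.98633×10^5 km³/s².
Transfer-ellipse semi-major axis a_t = (r₁ + r₂)/2 = (7260 + 43900)/2 = 25580 km.
The half-period of the transfer ellipse is t = π√(a_t³/μ) = 20357 s.
Target angular speed ω₂ = √(μ/r₂³) = 6.8642×10^-5 rad/s.
Angle swept by the target during transfer: ω₂·t = 1.3973 rad = 80.06°.
The space tug traverses 180° on the transfer ellipse, so the target must lead by 180° − 80.06° = 99.9°.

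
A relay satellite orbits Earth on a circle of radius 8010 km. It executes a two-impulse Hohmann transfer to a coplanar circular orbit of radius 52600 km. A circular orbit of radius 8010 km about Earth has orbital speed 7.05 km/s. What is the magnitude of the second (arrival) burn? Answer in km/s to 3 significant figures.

Δv₂ = 1.34 km/s

From the circular-orbit relation v² = μ/r at r = 8010 km: μ = v²r = (7.05)² × 8010 = 3.98117×10^5 km³/s².
Transfer-ellipse semi-major axis a_t = (r₁ + r₂)/2 = (8010 + 52600)/2 = 30305 km.
On the circular orbit at r = 52600 km, v_c = √(μ/r) = 2.751 km/s.
Vis-viva on the transfer ellipse at r = 52600 km gives v_t = √[μ(2/r − 1/a_t)] = 1.414 km/s.
Δv₂ = |v_t − v_c| = |1.414 − 2.751| = 1.337 km/s.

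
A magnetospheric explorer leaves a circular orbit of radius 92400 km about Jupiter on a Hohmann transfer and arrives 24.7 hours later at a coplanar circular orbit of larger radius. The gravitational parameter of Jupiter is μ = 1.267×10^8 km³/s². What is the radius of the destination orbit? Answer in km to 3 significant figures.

Transfer time t = 24.7 hours = 88920 s, and t = π√(a_t³/μ).
So a_t = (μ t²/π²)^(1/3) = (1.267×10^8 × (88920)² / π²)^(1/3) = 4.6647×10^5 km.
Since a_t = (r₁ + r₂)/2, r₂ = 2a_t − r₁ = 2×4.6647×10^5 − 92400 = 8.4054×10^5 km.

r₂ = 8.41×10^5 km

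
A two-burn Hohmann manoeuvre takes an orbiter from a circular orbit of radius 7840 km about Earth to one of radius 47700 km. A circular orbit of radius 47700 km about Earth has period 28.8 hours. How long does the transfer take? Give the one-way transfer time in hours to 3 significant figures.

From Kepler's third law T² = 4π²r³/μ at r = 47700 km, T = 28.8 hours = 28.8 × 3600 s = 1.0368×10^5 s: μ = 4π²r³/T² = 3.98589×10^5 km³/s².
Semi-major axis of the transfer orbit: a_t = (7840 + 47700)/2 = 27770 km.
By Kepler's third law the transfer-orbit period is T = 2π√(a_t³/μ), so t = T/2 = 23030 s.
Converting: 23030 s ÷ 3600 s/hour = 6.40 hours.

t = 6.40 hours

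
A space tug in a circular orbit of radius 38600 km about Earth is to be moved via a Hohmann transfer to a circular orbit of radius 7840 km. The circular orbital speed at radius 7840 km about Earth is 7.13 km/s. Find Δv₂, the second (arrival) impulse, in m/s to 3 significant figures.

From the circular-orbit relation v² = μ/r at r = 7840 km: μ = v²r = (7.13)² × 7840 = 3.98561×10^5 km³/s².
Semi-major axis of the transfer orbit: a_t = (38600 + 7840)/2 = 23220 km.
On the circular orbit at r = 7840 km, v_c = √(μ/r) = 7.130 km/s.
Vis-viva on the transfer ellipse at r = 7840 km gives v_t = √[μ(2/r − 1/a_t)] = 9.193 km/s.
Δv₂ = |v_t − v_c| = |9.193 − 7.130| = 2.063 km/s.

Δv₂ = 2060 m/s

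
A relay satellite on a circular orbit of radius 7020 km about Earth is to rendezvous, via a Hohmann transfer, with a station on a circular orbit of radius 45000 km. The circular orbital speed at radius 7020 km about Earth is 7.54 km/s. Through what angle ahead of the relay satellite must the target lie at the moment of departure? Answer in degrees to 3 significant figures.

From the circular-orbit relation v² = μ/r at r = 7020 km: μ = v²r = (7.54)² × 7020 = 3.99098×10^5 km³/s².
The Hohmann ellipse has a_t = (r₁ + r₂)/2 = 26010 km.
The half-period of the transfer ellipse is t = π√(a_t³/μ) = 20860 s.
The target's mean motion on its circular orbit is ω₂ = √(μ/r₂³) = 6.618×10^-5 rad/s.
Angle swept by the target during transfer: ω₂·t = 1.3805 rad = 79.10°.
Arrival is 180° from departure on the ellipse, so φ = 180° − 79.10° = 101°.

φ = 101°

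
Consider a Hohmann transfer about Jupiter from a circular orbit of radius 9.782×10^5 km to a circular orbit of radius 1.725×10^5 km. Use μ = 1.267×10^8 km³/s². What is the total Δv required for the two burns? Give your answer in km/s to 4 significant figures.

Δv = 13.39 km/s

The Hohmann ellipse has a_t = (r₁ + r₂)/2 = 5.7535×10^5 km.
Circular speed at r₁: v₁ = √(μ/r₁) = √(1.267×10^8/9.782×10^5) = 11.38084 km/s.
Transfer-orbit speed at r₁ (vis-viva equation): v_a = √[μ(2/r₁ − 1/a_t)] = 6.231649 km/s.
First burn Δv₁ = |v_a − v₁| = 5.1492 km/s.
At r₂, v₂ = √(μ/r₂) = 27.10153 km/s.
Transfer-orbit speed at r₂: v_p = √[μ(2/r₂ − 1/a_t)] = 35.33796 km/s.
Second burn Δv₂ = |v₂ − v_p| = 8.2364 km/s.
Total Δv = Δv₁ + Δv₂ = 13.39 km/s.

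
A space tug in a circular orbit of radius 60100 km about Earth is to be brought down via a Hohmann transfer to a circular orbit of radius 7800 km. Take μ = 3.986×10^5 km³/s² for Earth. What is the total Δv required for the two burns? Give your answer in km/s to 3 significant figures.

Δv = 3.70 km/s

Semi-major axis of the transfer orbit: a_t = (60100 + 7800)/2 = 33950 km.
At r₁ the circular-orbit speed is v₁ = √(μ/r₁) = 2.575 km/s.
On the transfer ellipse at r₁, v² = μ(2/r − 1/a) gives v_a = √[μ(2/r₁ − 1/a_t)] = 1.234 km/s.
First burn Δv₁ = |v_a − v₁| = 1.341 km/s.
At r₂, v₂ = √(μ/r₂) = 7.1486 km/s.
Transfer-orbit speed at r₂: v_p = √[μ(2/r₂ − 1/a_t)] = 9.5113 km/s.
Second burn Δv₂ = |v₂ − v_p| = 2.363 km/s.
Δv = Δv₁ + Δv₂ = 1.341 + 2.363 = 3.704 km/s.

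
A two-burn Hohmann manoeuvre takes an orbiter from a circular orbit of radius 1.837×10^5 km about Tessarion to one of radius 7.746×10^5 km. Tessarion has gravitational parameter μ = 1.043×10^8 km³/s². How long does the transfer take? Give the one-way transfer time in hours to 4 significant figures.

t = 28.34 hours

The Hohmann ellipse has a_t = (r₁ + r₂)/2 = 4.7915×10^5 km.
Transfer time t = π√(a_t³/μ) = π√((4.7915×10^5)³ / 1.043×10^8) = 1.0203×10^5 s.
Converting: 1.0203×10^5 s ÷ 3600 s/hour = 28.34 hours.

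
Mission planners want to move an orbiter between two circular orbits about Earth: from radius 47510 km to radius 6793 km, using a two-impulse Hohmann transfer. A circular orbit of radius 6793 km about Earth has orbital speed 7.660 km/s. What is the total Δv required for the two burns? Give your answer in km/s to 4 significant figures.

From the circular-orbit relation v² = μ/r at r = 6793 km: μ = v²r = (7.660)² × 6793 = 3.98583×10^5 km³/s².
The Hohmann ellipse has a_t = (r₁ + r₂)/2 = 27151.5 km.
At r₁ the circular-orbit speed is v₁ = √(μ/r₁) = 2.8965 km/s.
On the transfer ellipse at r₁, vis-viva equation gives v_a = √[μ(2/r₁ − 1/a_t)] = 1.4488 km/s.
First burn Δv₁ = |v_a − v₁| = 1.4477 km/s.
At r₂, v₂ = √(μ/r₂) = 7.66000 km/s.
Transfer-orbit speed at r₂: v_p = √[μ(2/r₂ − 1/a_t)] = 10.1327 km/s.
Second burn Δv₂ = |v₂ − v_p| = 2.4727 km/s.
Total Δv = Δv₁ + Δv₂ = 3.920 km/s.

Δv = 3.920 km/s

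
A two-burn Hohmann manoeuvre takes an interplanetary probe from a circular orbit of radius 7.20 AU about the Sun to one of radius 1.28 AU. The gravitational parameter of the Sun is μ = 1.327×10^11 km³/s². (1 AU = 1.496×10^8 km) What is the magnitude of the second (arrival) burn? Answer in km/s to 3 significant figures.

In km: r₁ = 7.20 × 1.496×10^8 = 1.07712×10^9 km; r₂ = 1.28 × 1.496×10^8 = 1.91488×10^8 km.
The Hohmann ellipse has a_t = (r₁ + r₂)/2 = 6.34304×10^8 km.
On the circular orbit at r = 1.91488×10^8 km, v_c = √(μ/r) = 26.325 km/s.
Vis-viva on the transfer ellipse at r = 1.91488×10^8 km gives v_t = √[μ(2/r − 1/a_t)] = 34.304 km/s.
Δv₂ = |v_t − v_c| = |34.304 − 26.325| = 7.979 km/s.

Δv₂ = 7.98 km/s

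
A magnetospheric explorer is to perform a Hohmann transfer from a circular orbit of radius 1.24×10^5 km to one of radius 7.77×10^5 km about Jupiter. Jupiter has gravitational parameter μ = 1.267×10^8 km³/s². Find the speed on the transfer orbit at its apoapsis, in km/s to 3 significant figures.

v = 6.70 km/s

The Hohmann ellipse has a_t = (r₁ + r₂)/2 = 4.505×10^5 km.
At apoapsis, r = 7.770×10^5 km.
Applying v² = μ(2/r − 1/a_t): v = 6.699 km/s.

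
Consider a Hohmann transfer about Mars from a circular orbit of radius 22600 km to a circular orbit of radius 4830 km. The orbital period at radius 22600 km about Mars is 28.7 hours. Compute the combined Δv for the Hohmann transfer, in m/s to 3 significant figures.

Δv = 1400 m/s

From Kepler's third law T² = 4π²r³/μ at r = 22600 km, T = 28.7 hours = 28.7 × 3600 s = 1.0332×10^5 s: μ = 4π²r³/T² = 42689.0 km³/s².
The Hohmann ellipse has a_t = (r₁ + r₂)/2 = 13715 km.
Circular speed at r₁: v₁ = √(μ/r₁) = √(42689.0/22600) = 1.3744 km/s.
On the transfer ellipse at r₁, vis-viva equation gives v_a = √[μ(2/r₁ − 1/a_t)] = 0.81560 km/s.
First burn Δv₁ = |v_a − v₁| = 0.5588 km/s.
Circular speed at r₂: v₂ = √(μ/r₂) = 2.9729 km/s.
Transfer-orbit speed at r₂: v_p = √[μ(2/r₂ − 1/a_t)] = 3.8163 km/s.
Second burn Δv₂ = |v₂ − v_p| = 0.8434 km/s.
Δv = Δv₁ + Δv₂ = 0.5588 + 0.8434 = 1.402 km/s.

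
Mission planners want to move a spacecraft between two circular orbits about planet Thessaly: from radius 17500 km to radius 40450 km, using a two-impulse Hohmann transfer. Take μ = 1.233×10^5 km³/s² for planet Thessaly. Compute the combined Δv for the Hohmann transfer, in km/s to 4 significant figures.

The Hohmann ellipse has a_t = (r₁ + r₂)/2 = 28975 km.
At r₁ the circular-orbit speed is v₁ = √(μ/r₁) = 2.65438 km/s.
Transfer-orbit speed at r₁ (v² = μ(2/r − 1/a)): v_p = √[μ(2/r₁ − 1/a_t)] = 3.13625 km/s.
First burn Δv₁ = |v_p − v₁| = 0.48187 km/s.
At r₂, v₂ = √(μ/r₂) = 1.74591 km/s.
Transfer-orbit speed at r₂: v_a = √[μ(2/r₂ − 1/a_t)] = 1.35684 km/s.
Second burn Δv₂ = |v₂ − v_a| = 0.38907 km/s.
Total Δv = Δv₁ + Δv₂ = 0.8709 km/s.

Δv = 0.8709 km/s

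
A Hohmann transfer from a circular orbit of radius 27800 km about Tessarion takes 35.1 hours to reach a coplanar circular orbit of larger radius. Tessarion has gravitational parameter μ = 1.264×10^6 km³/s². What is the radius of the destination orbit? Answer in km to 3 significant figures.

Transfer time t = 35.1 hours = 1.2636×10^5 s, and t = π√(a_t³/μ).
So a_t = (μ t²/π²)^(1/3) = (1.264×10^6 × (1.2636×10^5)² / π²)^(1/3) = 1.2693×10^5 km.
Since a_t = (r₁ + r₂)/2, r₂ = 2a_t − r₁ = 2×1.2693×10^5 − 27800 = 2.2606×10^5 km.

r₂ = 2.26×10^5 km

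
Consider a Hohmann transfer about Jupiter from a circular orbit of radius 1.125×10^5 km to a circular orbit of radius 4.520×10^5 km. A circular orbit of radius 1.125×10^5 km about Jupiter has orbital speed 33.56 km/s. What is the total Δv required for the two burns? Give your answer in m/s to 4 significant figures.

From the circular-orbit relation v² = μ/r at r = 1.125×10^5 km: μ = v²r = (33.56)² × 1.125×10^5 = 1.26706×10^8 km³/s².
The Hohmann ellipse has a_t = (r₁ + r₂)/2 = 2.8225×10^5 km.
At r₁ the circular-orbit speed is v₁ = √(μ/r₁) = 33.560 km/s.
Transfer-orbit speed at r₁ (vis-viva): v_p = √[μ(2/r₁ − 1/a_t)] = 42.469 km/s.
First burn Δv₁ = |v_p − v₁| = 8.909 km/s.
Circular speed at r₂: v₂ = √(μ/r₂) = 16.743 km/s.
Transfer-orbit speed at r₂: v_a = √[μ(2/r₂ − 1/a_t)] = 10.570 km/s.
Second burn Δv₂ = |v₂ − v_a| = 6.173 km/s.
Δv = Δv₁ + Δv₂ = 8.909 + 6.173 = 15.08 km/s.

Δv = 15080 m/s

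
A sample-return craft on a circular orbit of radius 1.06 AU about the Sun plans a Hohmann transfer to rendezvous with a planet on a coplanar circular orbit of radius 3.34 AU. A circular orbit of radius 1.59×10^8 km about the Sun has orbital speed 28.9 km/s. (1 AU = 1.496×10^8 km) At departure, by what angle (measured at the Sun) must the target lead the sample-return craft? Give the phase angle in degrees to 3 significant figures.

φ = 83.8°

From the circular-orbit relation v² = μ/r at r = 1.59×10^8 km: μ = v²r = (28.9)² × 1.59×10^8 = 1.32798×10^11 km³/s².
In km: r₁ = 1.06 × 1.496×10^8 = 1.58576×10^8 km; r₂ = 3.34 × 1.496×10^8 = 4.99664×10^8 km.
The Hohmann ellipse has a_t = (r₁ + r₂)/2 = 3.2912×10^8 km.
The half-period of the transfer ellipse is t = π√(a_t³/μ) = 5.1474×10^7 s.
The target's mean motion on its circular orbit is ω₂ = √(μ/r₂³) = 3.2627×10^-8 rad/s.
Angle swept by the target during transfer: ω₂·t = 1.6794 rad = 96.22°.
Arrival is 180° from departure on the ellipse, so φ = 180° − 96.22° = 83.8°.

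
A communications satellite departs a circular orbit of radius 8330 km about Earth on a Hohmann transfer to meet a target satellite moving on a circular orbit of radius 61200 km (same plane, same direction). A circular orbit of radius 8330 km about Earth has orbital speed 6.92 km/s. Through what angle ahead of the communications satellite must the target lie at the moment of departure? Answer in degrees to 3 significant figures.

φ = 103°

From the circular-orbit relation v² = μ/r at r = 8330 km: μ = v²r = (6.92)² × 8330 = 3.98894×10^5 km³/s².
Transfer-ellipse semi-major axis a_t = (r₁ + r₂)/2 = (8330 + 61200)/2 = 34765 km.
The half-period of the transfer ellipse is t = π√(a_t³/μ) = 32242.9 s.
Target angular speed ω₂ = √(μ/r₂³) = 4.17159×10^-5 rad/s.
Angle swept by the target during transfer: ω₂·t = 1.34504 rad = 77.07°.
Arrival is 180° from departure on the ellipse, so φ = 180° − 77.07° = 103°.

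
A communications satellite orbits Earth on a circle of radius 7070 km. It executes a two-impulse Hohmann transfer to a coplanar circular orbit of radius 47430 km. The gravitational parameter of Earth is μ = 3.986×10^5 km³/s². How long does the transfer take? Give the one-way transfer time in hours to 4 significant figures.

Transfer-ellipse semi-major axis a_t = (r₁ + r₂)/2 = (7070 + 47430)/2 = 27250 km.
Transfer time t = π√(a_t³/μ) = π√((27250)³ / 3.986×10^5) = 22384 s.
Converting: 22384 s ÷ 3600 s/hour = 6.218 hours.

t = 6.218 hours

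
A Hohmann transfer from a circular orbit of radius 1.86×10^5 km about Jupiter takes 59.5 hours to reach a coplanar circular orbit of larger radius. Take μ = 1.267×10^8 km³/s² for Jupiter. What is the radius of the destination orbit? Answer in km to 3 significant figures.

Transfer time t = 59.5 hours = 2.142×10^5 s, and t = π√(a_t³/μ).
So a_t = (μ t²/π²)^(1/3) = (1.267×10^8 × (2.142×10^5)² / π²)^(1/3) = 8.3825×10^5 km.
Since a_t = (r₁ + r₂)/2, r₂ = 2a_t − r₁ = 2×8.3825×10^5 − 1.860×10^5 = 1.4905×10^6 km.

r₂ = 1.49×10^6 km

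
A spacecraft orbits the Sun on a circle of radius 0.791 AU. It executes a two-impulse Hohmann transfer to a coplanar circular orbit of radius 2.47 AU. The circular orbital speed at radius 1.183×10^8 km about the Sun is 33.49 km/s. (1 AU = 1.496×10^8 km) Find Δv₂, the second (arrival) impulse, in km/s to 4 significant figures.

Δv₂ = 5.751 km/s

From the circular-orbit relation v² = μ/r at r = 1.183×10^8 km: μ = v²r = (33.49)² × 1.183×10^8 = 1.32683×10^11 km³/s².
In km: r₁ = 0.791 × 1.496×10^8 = 1.183336×10^8 km; r₂ = 2.47 × 1.496×10^8 = 3.69512×10^8 km.
The Hohmann ellipse has a_t = (r₁ + r₂)/2 = 2.439228×10^8 km.
On the circular orbit at r = 3.69512×10^8 km, v_c = √(μ/r) = 18.949 km/s.
Transfer-orbit speed at the same r (vis-viva, a = a_t): v_t = √[μ(2/r − 1/a_t)] = 13.198 km/s.
Δv₂ = |v_t − v_c| = |13.198 − 18.949| = 5.751 km/s.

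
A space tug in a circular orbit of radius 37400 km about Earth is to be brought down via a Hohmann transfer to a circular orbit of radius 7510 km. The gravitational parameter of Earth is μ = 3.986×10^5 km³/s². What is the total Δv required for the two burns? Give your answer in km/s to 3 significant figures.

Semi-major axis of the transfer orbit: a_t = (37400 + 7510)/2 = 22455 km.
Circular speed at r₁: v₁ = √(μ/r₁) = √(3.986×10^5/37400) = 3.2646 km/s.
On the transfer ellipse at r₁, vis-viva gives v_a = √[μ(2/r₁ − 1/a_t)] = 1.8880 km/s.
First burn Δv₁ = |v_a − v₁| = 1.3766 km/s.
At r₂, v₂ = √(μ/r₂) = 7.285321 km/s.
Transfer-orbit speed at r₂: v_p = √[μ(2/r₂ − 1/a_t)] = 9.402167 km/s.
Second burn Δv₂ = |v₂ − v_p| = 2.1168 km/s.
Total Δv = Δv₁ + Δv₂ = 3.493 km/s.

Δv = 3.49 km/s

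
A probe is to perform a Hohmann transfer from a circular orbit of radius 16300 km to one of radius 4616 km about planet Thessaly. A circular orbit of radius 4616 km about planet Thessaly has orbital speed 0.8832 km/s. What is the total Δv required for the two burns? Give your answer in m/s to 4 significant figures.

Δv = 377.2 m/s

From the circular-orbit relation v² = μ/r at r = 4616 km: μ = v²r = (0.8832)² × 4616 = 3600.67 km³/s².
Semi-major axis of the transfer orbit: a_t = (16300 + 4616)/2 = 10458 km.
Circular speed at r₁: v₁ = √(μ/r₁) = √(3600.67/16300) = 0.47000 km/s.
On the transfer ellipse at r₁, vis-viva gives v_a = √[μ(2/r₁ − 1/a_t)] = 0.31225 km/s.
First burn Δv₁ = |v_a − v₁| = 0.15775 km/s.
At r₂, v₂ = √(μ/r₂) = 0.883200 km/s.
Transfer-orbit speed at r₂: v_p = √[μ(2/r₂ − 1/a_t)] = 1.10263 km/s.
Second burn Δv₂ = |v₂ − v_p| = 0.21943 km/s.
Δv = Δv₁ + Δv₂ = 0.15775 + 0.21943 = 0.3772 km/s.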